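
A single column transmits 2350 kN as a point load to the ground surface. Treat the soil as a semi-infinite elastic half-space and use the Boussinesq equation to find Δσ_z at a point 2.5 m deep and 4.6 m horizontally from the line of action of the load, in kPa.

Δσ_z ≈ 4.46 kPa

Boussinesq vertical stress below a point load on an elastic half-space:
Δσ_z = 3P/(2πz²) · [1 + (r/z)²]^(−5/2)
r/z = 4.6/2.5 = 1.84; [1+(r/z)²]^(−5/2) = 0.024827.
Δσ_z = 3×2350/(2π×2.5²) × 0.024827 = 179.53 × 0.024827 = 4.457 kPa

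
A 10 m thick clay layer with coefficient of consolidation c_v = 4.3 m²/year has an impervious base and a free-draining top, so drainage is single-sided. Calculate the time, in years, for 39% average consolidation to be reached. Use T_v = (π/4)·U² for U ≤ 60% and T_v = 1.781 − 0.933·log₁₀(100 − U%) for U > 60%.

Drainage path length: H_d = H = 10 m (single drainage).
U ≤ 60%: T_v = (π/4)·U² = (π/4)×0.39² = 0.11946.
t = T_v·H_d²/c_v = 0.11946×10²/4.3 = 2.778 years.

t ≈ 2.78 years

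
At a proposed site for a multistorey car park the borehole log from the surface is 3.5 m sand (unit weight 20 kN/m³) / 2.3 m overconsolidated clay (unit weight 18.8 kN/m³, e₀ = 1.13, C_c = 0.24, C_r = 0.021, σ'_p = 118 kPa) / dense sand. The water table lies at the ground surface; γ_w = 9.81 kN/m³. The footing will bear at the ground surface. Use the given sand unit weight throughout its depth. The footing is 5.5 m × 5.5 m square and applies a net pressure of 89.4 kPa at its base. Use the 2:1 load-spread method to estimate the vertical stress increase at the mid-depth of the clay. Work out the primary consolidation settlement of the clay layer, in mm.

Mid-depth of clay below the ground surface: z = 3.5 + 2.3/2 = 4.65 m.
Total vertical stress at mid-clay: σ_v = 20×3.5 + 18.8×1.15 = 91.62 kPa.
Pore pressure: u = 9.81×(4.65 − 0) = 45.617 kPa.
Initial effective stress: σ'_0 = σ_v − u = 91.62 − 45.617 = 46.003 kPa.
Stress increase at mid-clay by the 2:1 spreading method:
Δσ = qBL/((B+z)(L+z)) = 89.4×5.5×5.5/((5.5+4.65)(5.5+4.65)) = 26.25 kPa
Final effective stress: σ'_f = 46.003 + 26.25 = 72.253 kPa.
σ'_f = 72.253 ≤ σ'_p = 118 kPa, so the clay remains overconsolidated and only the recompression index applies:
S_c = C_r·H/(1+e₀)·log₁₀(σ'_f/σ'_0) = 0.021×2.3/2.13×log₁₀(72.253/46.003)
    = 0.022676 × 0.19607 = 0.004446 m

S_c ≈ 4.45 mm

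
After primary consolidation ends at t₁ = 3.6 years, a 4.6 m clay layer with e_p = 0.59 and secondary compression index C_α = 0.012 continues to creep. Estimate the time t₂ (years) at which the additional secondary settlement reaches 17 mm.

t₂ ≈ 11.1 years

S_s = C_α·H/(1+e_p)·log₁₀(t₂/t₁) ⇒ log₁₀(t₂/t₁) = S_s·(1+e_p)/(C_α·H).
log₁₀(t₂/t₁) = 0.017 × (1+0.59) / (0.012×4.6) = 0.4897
t₂ = t₁ × 10^0.4897 = 3.6 × 3.088 = 11.12 years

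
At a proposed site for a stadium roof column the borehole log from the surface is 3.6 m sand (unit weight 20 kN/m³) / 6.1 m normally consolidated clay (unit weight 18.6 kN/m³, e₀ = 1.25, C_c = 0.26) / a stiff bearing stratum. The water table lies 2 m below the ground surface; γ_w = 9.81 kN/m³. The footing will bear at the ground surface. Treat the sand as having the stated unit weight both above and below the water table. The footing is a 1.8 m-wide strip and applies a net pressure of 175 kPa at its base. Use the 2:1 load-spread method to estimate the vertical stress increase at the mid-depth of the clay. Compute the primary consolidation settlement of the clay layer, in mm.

S_c ≈ 113 mm

Mid-depth of clay below the ground surface: z = 3.6 + 6.1/2 = 6.65 m.
Total vertical stress at mid-clay: σ_v = 20×3.6 + 18.6×3.05 = 128.73 kPa.
Pore pressure: u = 9.81×(6.65 − 2) = 45.617 kPa.
Initial effective stress: σ'_0 = σ_v − u = 128.73 − 45.617 = 83.113 kPa.
Stress increase at mid-clay by the 2:1 spreading method:
Δσ = qB/(B+z) = 175×1.8/(1.8+6.65) = 37.278 kPa
Final effective stress: σ'_f = σ'_0 + Δσ = 83.113 + 37.278 = 120.39 kPa.
Normally consolidated clay, so the full stress increment lies on the virgin compression line:
S_c = C_c·H/(1+e₀)·log₁₀(σ'_f/σ'_0) = 0.26×6.1/(1+1.25)×log₁₀(120.39/83.113)
    = 0.70489 × 0.16092 = 0.1134 m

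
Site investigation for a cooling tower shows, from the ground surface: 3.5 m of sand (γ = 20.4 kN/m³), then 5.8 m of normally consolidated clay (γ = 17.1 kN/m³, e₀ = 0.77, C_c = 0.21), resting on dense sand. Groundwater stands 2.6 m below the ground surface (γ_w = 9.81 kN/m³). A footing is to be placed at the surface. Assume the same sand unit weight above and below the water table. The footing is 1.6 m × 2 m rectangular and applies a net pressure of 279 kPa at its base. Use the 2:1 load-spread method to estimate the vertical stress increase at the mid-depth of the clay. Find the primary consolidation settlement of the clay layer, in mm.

S_c ≈ 44 mm

Mid-depth of clay below the ground surface: z = 3.5 + 5.8/2 = 6.4 m.
Total vertical stress at mid-clay: σ_v = 20.4×3.5 + 17.1×2.9 = 120.99 kPa.
Pore pressure: u = 9.81×(6.4 − 2.6) = 37.278 kPa.
Initial effective stress: σ'_0 = σ_v − u = 120.99 − 37.278 = 83.712 kPa.
Stress increase at mid-clay by the 2:1 spreading method:
Δσ = qBL/((B+z)(L+z)) = 279×1.6×2/((1.6+6.4)(2+6.4)) = 13.286 kPa
Final effective stress: σ'_f = σ'_0 + Δσ = 83.712 + 13.286 = 96.998 kPa.
Normally consolidated clay, so the full stress increment lies on the virgin compression line:
S_c = C_c·H/(1+e₀)·log₁₀(σ'_f/σ'_0) = 0.21×5.8/(1+0.77)×log₁₀(96.998/83.712)
    = 0.68814 × 0.063975 = 0.04402 m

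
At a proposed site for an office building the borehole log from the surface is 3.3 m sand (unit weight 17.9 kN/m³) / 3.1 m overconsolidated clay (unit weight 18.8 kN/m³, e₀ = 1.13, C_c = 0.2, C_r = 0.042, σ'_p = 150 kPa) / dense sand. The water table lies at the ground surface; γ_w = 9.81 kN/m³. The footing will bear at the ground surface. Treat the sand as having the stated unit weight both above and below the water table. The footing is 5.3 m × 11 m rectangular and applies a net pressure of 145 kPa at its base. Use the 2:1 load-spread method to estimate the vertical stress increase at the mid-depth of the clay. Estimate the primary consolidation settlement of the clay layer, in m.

S_c ≈ 0.022 m

Mid-depth of clay below the ground surface: z = 3.3 + 3.1/2 = 4.85 m.
Total vertical stress at mid-clay: σ_v = 17.9×3.3 + 18.8×1.55 = 88.21 kPa.
Pore pressure: u = 9.81×(4.85 − 0) = 47.578 kPa.
Initial effective stress: σ'_0 = σ_v − u = 88.21 − 47.578 = 40.632 kPa.
Stress increase at mid-clay by the 2:1 spreading method:
Δσ = qBL/((B+z)(L+z)) = 145×5.3×11/((5.3+4.85)(11+4.85)) = 52.546 kPa
Final effective stress: σ'_f = 40.632 + 52.546 = 93.178 kPa.
σ'_f = 93.178 ≤ σ'_p = 150 kPa, so the clay remains overconsolidated and only the recompression index applies:
S_c = C_r·H/(1+e₀)·log₁₀(σ'_f/σ'_0) = 0.042×3.1/2.13×log₁₀(93.178/40.632)
    = 0.061127 × 0.36045 = 0.02203 m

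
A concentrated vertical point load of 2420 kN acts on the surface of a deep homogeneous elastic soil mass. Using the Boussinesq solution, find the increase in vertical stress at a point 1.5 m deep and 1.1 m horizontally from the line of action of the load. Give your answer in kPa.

Boussinesq vertical stress below a point load on an elastic half-space:
Δσ_z = 3P/(2πz²) · [1 + (r/z)²]^(−5/2)
r/z = 1.1/1.5 = 0.73333; [1+(r/z)²]^(−5/2) = 0.34101.
Δσ_z = 3×2420/(2π×1.5²) × 0.34101 = 513.54 × 0.34101 = 175.1 kPa

Δσ_z ≈ 175 kPa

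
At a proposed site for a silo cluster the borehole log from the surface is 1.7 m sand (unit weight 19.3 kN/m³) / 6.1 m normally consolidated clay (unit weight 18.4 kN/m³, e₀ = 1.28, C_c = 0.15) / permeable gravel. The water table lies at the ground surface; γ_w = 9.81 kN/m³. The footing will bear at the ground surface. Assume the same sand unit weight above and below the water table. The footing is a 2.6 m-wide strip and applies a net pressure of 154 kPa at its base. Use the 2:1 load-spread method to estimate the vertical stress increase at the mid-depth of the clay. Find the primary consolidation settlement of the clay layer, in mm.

S_c ≈ 144 mm

Mid-depth of clay below the ground surface: z = 1.7 + 6.1/2 = 4.75 m.
Total vertical stress at mid-clay: σ_v = 19.3×1.7 + 18.4×3.05 = 88.93 kPa.
Pore pressure: u = 9.81×(4.75 − 0) = 46.598 kPa.
Initial effective stress: σ'_0 = σ_v − u = 88.93 − 46.598 = 42.332 kPa.
Stress increase at mid-clay by the 2:1 spreading method:
Δσ = qB/(B+z) = 154×2.6/(2.6+4.75) = 54.476 kPa
Final effective stress: σ'_f = σ'_0 + Δσ = 42.332 + 54.476 = 96.808 kPa.
Normally consolidated clay, so the full stress increment lies on the virgin compression line:
S_c = C_c·H/(1+e₀)·log₁₀(σ'_f/σ'_0) = 0.15×6.1/(1+1.28)×log₁₀(96.808/42.332)
    = 0.40132 × 0.35924 = 0.1442 m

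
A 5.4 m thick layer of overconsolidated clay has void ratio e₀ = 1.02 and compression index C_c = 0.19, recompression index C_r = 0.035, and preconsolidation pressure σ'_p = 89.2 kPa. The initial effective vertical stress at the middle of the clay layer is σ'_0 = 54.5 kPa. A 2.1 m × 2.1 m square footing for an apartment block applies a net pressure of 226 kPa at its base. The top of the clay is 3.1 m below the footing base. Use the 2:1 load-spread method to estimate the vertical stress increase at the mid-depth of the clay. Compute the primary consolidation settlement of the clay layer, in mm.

Mid-depth of clay below the footing base: z = 3.1 + 5.4/2 = 5.8 m.
Stress increase at mid-clay by the 2:1 spreading method:
Δσ = qBL/((B+z)(L+z)) = 226×2.1×2.1/((2.1+5.8)(2.1+5.8)) = 15.97 kPa
Final effective stress: σ'_f = 54.5 + 15.97 = 70.47 kPa.
σ'_f = 70.47 ≤ σ'_p = 89.2 kPa, so the clay remains overconsolidated and only the recompression index applies:
S_c = C_r·H/(1+e₀)·log₁₀(σ'_f/σ'_0) = 0.035×5.4/2.02×log₁₀(70.47/54.5)
    = 0.093565 × 0.11161 = 0.01044 m

S_c ≈ 10.4 mm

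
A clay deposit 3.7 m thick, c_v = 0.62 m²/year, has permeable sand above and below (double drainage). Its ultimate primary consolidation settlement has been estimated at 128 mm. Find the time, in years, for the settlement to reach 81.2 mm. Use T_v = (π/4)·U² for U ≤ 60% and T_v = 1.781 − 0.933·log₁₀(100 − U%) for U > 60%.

Drainage path length: H_d = H/2 = 1.85 m (double drainage).
U = S(t)/S_ult = 81.2/128 = 0.6344.
U > 60%: T_v = 1.781 − 0.933·log₁₀(100 − 63.438) = 0.32269.
t = T_v·H_d²/c_v = 0.32269×1.85²/0.62 = 1.781 years.

t ≈ 1.78 years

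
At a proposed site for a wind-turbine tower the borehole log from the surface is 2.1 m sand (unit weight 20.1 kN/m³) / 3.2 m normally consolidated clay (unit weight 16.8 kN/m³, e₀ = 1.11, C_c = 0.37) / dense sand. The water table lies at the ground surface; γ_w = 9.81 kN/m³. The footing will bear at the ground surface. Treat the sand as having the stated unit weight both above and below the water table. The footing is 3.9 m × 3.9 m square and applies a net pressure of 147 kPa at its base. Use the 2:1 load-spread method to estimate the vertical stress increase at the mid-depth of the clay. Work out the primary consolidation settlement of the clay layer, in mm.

S_c ≈ 190 mm

Mid-depth of clay below the ground surface: z = 2.1 + 3.2/2 = 3.7 m.
Total vertical stress at mid-clay: σ_v = 20.1×2.1 + 16.8×1.6 = 69.09 kPa.
Pore pressure: u = 9.81×(3.7 − 0) = 36.297 kPa.
Initial effective stress: σ'_0 = σ_v − u = 69.09 − 36.297 = 32.793 kPa.
Stress increase at mid-clay by the 2:1 spreading method:
Δσ = qBL/((B+z)(L+z)) = 147×3.9×3.9/((3.9+3.7)(3.9+3.7)) = 38.71 kPa
Final effective stress: σ'_f = σ'_0 + Δσ = 32.793 + 38.71 = 71.503 kPa.
Normally consolidated clay, so the full stress increment lies on the virgin compression line:
S_c = C_c·H/(1+e₀)·log₁₀(σ'_f/σ'_0) = 0.37×3.2/(1+1.11)×log₁₀(71.503/32.793)
    = 0.56114 × 0.33854 = 0.19 m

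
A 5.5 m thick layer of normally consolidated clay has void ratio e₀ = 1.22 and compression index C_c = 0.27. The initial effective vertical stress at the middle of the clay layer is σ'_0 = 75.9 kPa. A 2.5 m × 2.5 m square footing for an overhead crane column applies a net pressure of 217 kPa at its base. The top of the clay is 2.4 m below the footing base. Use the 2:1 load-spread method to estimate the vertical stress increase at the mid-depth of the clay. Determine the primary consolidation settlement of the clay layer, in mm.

S_c ≈ 77.4 mm

Mid-depth of clay below the footing base: z = 2.4 + 5.5/2 = 5.15 m.
Stress increase at mid-clay by the 2:1 spreading method:
Δσ = qBL/((B+z)(L+z)) = 217×2.5×2.5/((2.5+5.15)(2.5+5.15)) = 23.175 kPa
Final effective stress: σ'_f = σ'_0 + Δσ = 75.9 + 23.175 = 99.075 kPa.
Normally consolidated clay, so the full stress increment lies on the virgin compression line:
S_c = C_c·H/(1+e₀)·log₁₀(σ'_f/σ'_0) = 0.27×5.5/(1+1.22)×log₁₀(99.075/75.9)
    = 0.66892 × 0.11572 = 0.07741 m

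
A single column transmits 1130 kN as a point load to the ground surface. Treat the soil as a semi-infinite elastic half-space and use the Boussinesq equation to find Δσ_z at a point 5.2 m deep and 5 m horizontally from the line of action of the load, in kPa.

Boussinesq vertical stress below a point load on an elastic half-space:
Δσ_z = 3P/(2πz²) · [1 + (r/z)²]^(−5/2)
r/z = 5/5.2 = 0.96154; [1+(r/z)²]^(−5/2) = 0.19461.
Δσ_z = 3×1130/(2π×5.2²) × 0.19461 = 19.953 × 0.19461 = 3.883 kPa

Δσ_z ≈ 3.88 kPa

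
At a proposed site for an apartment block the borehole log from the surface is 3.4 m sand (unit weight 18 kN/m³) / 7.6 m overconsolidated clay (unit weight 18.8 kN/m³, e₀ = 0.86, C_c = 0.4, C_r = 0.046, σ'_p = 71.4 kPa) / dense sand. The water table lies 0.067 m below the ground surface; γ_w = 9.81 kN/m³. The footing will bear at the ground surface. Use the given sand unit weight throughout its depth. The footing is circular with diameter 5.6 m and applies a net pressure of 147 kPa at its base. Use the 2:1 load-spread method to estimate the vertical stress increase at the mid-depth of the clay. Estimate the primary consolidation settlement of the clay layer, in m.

S_c ≈ 0.181 m

Mid-depth of clay below the ground surface: z = 3.4 + 7.6/2 = 7.2 m.
Total vertical stress at mid-clay: σ_v = 18×3.4 + 18.8×3.8 = 132.64 kPa.
Pore pressure: u = 9.81×(7.2 − 0.067) = 69.975 kPa.
Initial effective stress: σ'_0 = σ_v − u = 132.64 − 69.975 = 62.665 kPa.
Stress increase at mid-clay by the 2:1 spreading method:
Δσ ≈ qD²/(D+z)² = 147×5.6²/(5.6+7.2)² = 28.137 kPa
Final effective stress: σ'_f = 62.665 + 28.137 = 90.802 kPa.
σ'_f = 90.802 > σ'_p = 71.4 kPa, so the stress path crosses the preconsolidation pressure — recompression up to σ'_p, then virgin compression beyond:
S_c = H/(1+e₀)·[C_r·log₁₀(σ'_p/σ'_0) + C_c·log₁₀(σ'_f/σ'_p)]
    = 7.6/1.86 × [0.046×log₁₀(71.4/62.665) + 0.4×log₁₀(90.802/71.4)]
    = 4.086 × [0.002607 + 0.041759] = 0.1813 m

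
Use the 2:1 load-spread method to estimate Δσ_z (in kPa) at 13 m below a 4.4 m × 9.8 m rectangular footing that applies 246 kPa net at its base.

Δσ_z ≈ 26.7 kPa

By the 2:1 method the load spreads at 1 horizontal : 2 vertical, so at depth z the loaded area has grown by z in each plan dimension:
Δσ = qBL/((B+z)(L+z)) = 246×4.4×9.8/((4.4+13)(9.8+13)) = 26.738 kPa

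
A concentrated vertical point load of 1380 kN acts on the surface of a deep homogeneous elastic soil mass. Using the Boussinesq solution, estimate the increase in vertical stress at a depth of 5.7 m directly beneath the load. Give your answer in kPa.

Boussinesq vertical stress below a point load on an elastic half-space:
Δσ_z = 3P/(2πz²) · [1 + (r/z)²]^(−5/2)
r/z = 0/5.7 = 0; [1+(r/z)²]^(−5/2) = 1.
Δσ_z = 3×1380/(2π×5.7²) × 1 = 20.28 × 1 = 20.28 kPa

Δσ_z ≈ 20.3 kPa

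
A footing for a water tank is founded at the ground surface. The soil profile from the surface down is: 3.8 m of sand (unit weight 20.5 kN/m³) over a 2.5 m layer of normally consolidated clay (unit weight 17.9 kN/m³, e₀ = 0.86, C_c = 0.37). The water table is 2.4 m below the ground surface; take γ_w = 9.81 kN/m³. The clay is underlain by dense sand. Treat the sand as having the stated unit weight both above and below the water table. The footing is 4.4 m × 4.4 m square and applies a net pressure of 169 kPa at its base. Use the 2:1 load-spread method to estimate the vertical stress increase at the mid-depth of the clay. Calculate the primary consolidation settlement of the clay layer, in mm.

Mid-depth of clay below the ground surface: z = 3.8 + 2.5/2 = 5.05 m.
Total vertical stress at mid-clay: σ_v = 20.5×3.8 + 17.9×1.25 = 100.27 kPa.
Pore pressure: u = 9.81×(5.05 − 2.4) = 25.997 kPa.
Initial effective stress: σ'_0 = σ_v − u = 100.27 − 25.997 = 74.273 kPa.
Stress increase at mid-clay by the 2:1 spreading method:
Δσ = qBL/((B+z)(L+z)) = 169×4.4×4.4/((4.4+5.05)(4.4+5.05)) = 36.638 kPa
Final effective stress: σ'_f = σ'_0 + Δσ = 74.273 + 36.638 = 110.91 kPa.
Normally consolidated clay, so the full stress increment lies on the virgin compression line:
S_c = C_c·H/(1+e₀)·log₁₀(σ'_f/σ'_0) = 0.37×2.5/(1+0.86)×log₁₀(110.91/74.273)
    = 0.49731 × 0.17414 = 0.0866 m

S_c ≈ 86.6 mm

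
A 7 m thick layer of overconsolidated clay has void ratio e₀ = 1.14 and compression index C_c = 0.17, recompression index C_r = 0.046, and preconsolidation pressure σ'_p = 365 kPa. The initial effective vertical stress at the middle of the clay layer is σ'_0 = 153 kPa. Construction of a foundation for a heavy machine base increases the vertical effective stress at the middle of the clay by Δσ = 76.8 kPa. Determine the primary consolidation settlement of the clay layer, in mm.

Final effective stress: σ'_f = 153 + 76.8 = 229.8 kPa.
σ'_f = 229.8 ≤ σ'_p = 365 kPa, so the clay remains overconsolidated and only the recompression index applies:
S_c = C_r·H/(1+e₀)·log₁₀(σ'_f/σ'_0) = 0.046×7/2.14×log₁₀(229.8/153)
    = 0.15047 × 0.17666 = 0.02658 m

S_c ≈ 26.6 mm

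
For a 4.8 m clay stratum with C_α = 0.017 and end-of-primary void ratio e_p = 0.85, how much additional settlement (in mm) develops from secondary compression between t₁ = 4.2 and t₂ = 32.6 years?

Secondary compression: S_s = C_α·H/(1+e_p)·log₁₀(t₂/t₁)
S_s = 0.017×4.8/(1+0.85)×log₁₀(32.6/4.2)
    = 0.04411 × 0.89 = 0.03925 m

S_s ≈ 39.3 mm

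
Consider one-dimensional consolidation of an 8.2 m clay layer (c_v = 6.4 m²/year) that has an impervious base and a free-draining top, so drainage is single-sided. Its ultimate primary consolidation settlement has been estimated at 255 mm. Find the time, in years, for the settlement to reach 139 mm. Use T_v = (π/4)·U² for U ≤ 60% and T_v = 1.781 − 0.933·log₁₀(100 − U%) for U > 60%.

t ≈ 2.45 years

Drainage path length: H_d = H = 8.2 m (single drainage).
U = S(t)/S_ult = 139/255 = 0.5451.
U ≤ 60%: T_v = (π/4)·U² = (π/4)×0.5451² = 0.23337.
t = T_v·H_d²/c_v = 0.23337×8.2²/6.4 = 2.452 years.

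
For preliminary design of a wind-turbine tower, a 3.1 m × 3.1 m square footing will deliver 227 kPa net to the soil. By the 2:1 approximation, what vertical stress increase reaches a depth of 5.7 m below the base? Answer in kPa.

Δσ_z ≈ 28.2 kPa

By the 2:1 method the load spreads at 1 horizontal : 2 vertical, so at depth z the loaded area has grown by z in each plan dimension:
Δσ = qBL/((B+z)(L+z)) = 227×3.1×3.1/((3.1+5.7)(3.1+5.7)) = 28.17 kPa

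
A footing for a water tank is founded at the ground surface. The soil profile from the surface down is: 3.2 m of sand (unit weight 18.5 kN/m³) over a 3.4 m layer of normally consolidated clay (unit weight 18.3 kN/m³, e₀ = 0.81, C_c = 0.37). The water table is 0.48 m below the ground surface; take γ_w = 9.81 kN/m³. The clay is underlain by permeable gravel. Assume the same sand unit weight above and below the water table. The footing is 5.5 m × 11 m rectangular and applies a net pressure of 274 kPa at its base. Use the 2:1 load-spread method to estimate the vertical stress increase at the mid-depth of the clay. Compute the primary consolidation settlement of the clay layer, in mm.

S_c ≈ 345 mm

Mid-depth of clay below the ground surface: z = 3.2 + 3.4/2 = 4.9 m.
Total vertical stress at mid-clay: σ_v = 18.5×3.2 + 18.3×1.7 = 90.31 kPa.
Pore pressure: u = 9.81×(4.9 − 0.48) = 43.36 kPa.
Initial effective stress: σ'_0 = σ_v − u = 90.31 − 43.36 = 46.95 kPa.
Stress increase at mid-clay by the 2:1 spreading method:
Δσ = qBL/((B+z)(L+z)) = 274×5.5×11/((5.5+4.9)(11+4.9)) = 100.25 kPa
Final effective stress: σ'_f = σ'_0 + Δσ = 46.95 + 100.25 = 147.2 kPa.
Normally consolidated clay, so the full stress increment lies on the virgin compression line:
S_c = C_c·H/(1+e₀)·log₁₀(σ'_f/σ'_0) = 0.37×3.4/(1+0.81)×log₁₀(147.2/46.95)
    = 0.69503 × 0.49627 = 0.3449 m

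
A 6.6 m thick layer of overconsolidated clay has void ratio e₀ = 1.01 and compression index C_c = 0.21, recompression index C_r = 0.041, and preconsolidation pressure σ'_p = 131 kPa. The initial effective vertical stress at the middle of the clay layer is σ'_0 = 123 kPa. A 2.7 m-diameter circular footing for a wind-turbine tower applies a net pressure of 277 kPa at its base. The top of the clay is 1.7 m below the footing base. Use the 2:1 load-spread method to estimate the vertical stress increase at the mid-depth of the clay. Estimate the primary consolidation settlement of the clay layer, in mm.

S_c ≈ 58 mm

Mid-depth of clay below the footing base: z = 1.7 + 6.6/2 = 5 m.
Stress increase at mid-clay by the 2:1 spreading method:
Δσ ≈ qD²/(D+z)² = 277×2.7²/(2.7+5)² = 34.059 kPa
Final effective stress: σ'_f = 123 + 34.059 = 157.06 kPa.
σ'_f = 157.06 > σ'_p = 131 kPa, so the stress path crosses the preconsolidation pressure — recompression up to σ'_p, then virgin compression beyond:
S_c = H/(1+e₀)·[C_r·log₁₀(σ'_p/σ'_0) + C_c·log₁₀(σ'_f/σ'_p)]
    = 6.6/2.01 × [0.041×log₁₀(131/123) + 0.21×log₁₀(157.06/131)]
    = 3.2836 × [0.001122 + 0.016547] = 0.05802 m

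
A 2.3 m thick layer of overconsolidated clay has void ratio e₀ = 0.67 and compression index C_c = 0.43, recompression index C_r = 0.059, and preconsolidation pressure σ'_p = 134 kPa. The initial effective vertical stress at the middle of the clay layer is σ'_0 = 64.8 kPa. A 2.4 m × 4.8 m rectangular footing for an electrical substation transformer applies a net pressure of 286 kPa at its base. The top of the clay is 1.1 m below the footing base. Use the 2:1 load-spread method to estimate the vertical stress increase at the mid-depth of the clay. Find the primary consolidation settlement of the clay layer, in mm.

Mid-depth of clay below the footing base: z = 1.1 + 2.3/2 = 2.25 m.
Stress increase at mid-clay by the 2:1 spreading method:
Δσ = qBL/((B+z)(L+z)) = 286×2.4×4.8/((2.4+2.25)(4.8+2.25)) = 100.5 kPa
Final effective stress: σ'_f = 64.8 + 100.5 = 165.3 kPa.
σ'_f = 165.3 > σ'_p = 134 kPa, so the stress path crosses the preconsolidation pressure — recompression up to σ'_p, then virgin compression beyond:
S_c = H/(1+e₀)·[C_r·log₁₀(σ'_p/σ'_0) + C_c·log₁₀(σ'_f/σ'_p)]
    = 2.3/1.67 × [0.059×log₁₀(134/64.8) + 0.43×log₁₀(165.3/134)]
    = 1.3772 × [0.018616 + 0.039202] = 0.07963 m

S_c ≈ 79.6 mm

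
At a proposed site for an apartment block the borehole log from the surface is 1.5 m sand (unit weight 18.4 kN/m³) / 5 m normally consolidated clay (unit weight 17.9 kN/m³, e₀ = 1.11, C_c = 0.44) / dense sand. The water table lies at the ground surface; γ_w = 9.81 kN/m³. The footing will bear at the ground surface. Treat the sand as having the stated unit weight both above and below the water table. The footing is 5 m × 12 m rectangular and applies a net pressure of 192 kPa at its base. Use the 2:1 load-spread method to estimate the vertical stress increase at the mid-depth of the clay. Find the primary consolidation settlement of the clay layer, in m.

Mid-depth of clay below the ground surface: z = 1.5 + 5/2 = 4 m.
Total vertical stress at mid-clay: σ_v = 18.4×1.5 + 17.9×2.5 = 72.35 kPa.
Pore pressure: u = 9.81×(4 − 0) = 39.24 kPa.
Initial effective stress: σ'_0 = σ_v − u = 72.35 − 39.24 = 33.11 kPa.
Stress increase at mid-clay by the 2:1 spreading method:
Δσ = qBL/((B+z)(L+z)) = 192×5×12/((5+4)(12+4)) = 80 kPa
Final effective stress: σ'_f = σ'_0 + Δσ = 33.11 + 80 = 113.11 kPa.
Normally consolidated clay, so the full stress increment lies on the virgin compression line:
S_c = C_c·H/(1+e₀)·log₁₀(σ'_f/σ'_0) = 0.44×5/(1+1.11)×log₁₀(113.11/33.11)
    = 1.0427 × 0.53354 = 0.5563 m

S_c ≈ 0.556 m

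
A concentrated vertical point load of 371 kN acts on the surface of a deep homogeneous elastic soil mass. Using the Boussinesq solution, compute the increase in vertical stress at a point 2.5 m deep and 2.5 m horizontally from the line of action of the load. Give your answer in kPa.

Boussinesq vertical stress below a point load on an elastic half-space:
Δσ_z = 3P/(2πz²) · [1 + (r/z)²]^(−5/2)
r/z = 2.5/2.5 = 1; [1+(r/z)²]^(−5/2) = 0.17678.
Δσ_z = 3×371/(2π×2.5²) × 0.17678 = 28.342 × 0.17678 = 5.01 kPa

Δσ_z ≈ 5.01 kPa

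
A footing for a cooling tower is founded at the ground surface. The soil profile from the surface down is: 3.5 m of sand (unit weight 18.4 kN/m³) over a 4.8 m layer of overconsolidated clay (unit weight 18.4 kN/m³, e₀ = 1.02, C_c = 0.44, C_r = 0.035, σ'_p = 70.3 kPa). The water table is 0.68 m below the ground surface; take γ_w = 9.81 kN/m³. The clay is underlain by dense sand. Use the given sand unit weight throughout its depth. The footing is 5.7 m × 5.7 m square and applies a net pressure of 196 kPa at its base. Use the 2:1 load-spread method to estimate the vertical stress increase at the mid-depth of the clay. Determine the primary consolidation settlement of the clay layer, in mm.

S_c ≈ 188 mm

Mid-depth of clay below the ground surface: z = 3.5 + 4.8/2 = 5.9 m.
Total vertical stress at mid-clay: σ_v = 18.4×3.5 + 18.4×2.4 = 108.56 kPa.
Pore pressure: u = 9.81×(5.9 − 0.68) = 51.208 kPa.
Initial effective stress: σ'_0 = σ_v − u = 108.56 − 51.208 = 57.352 kPa.
Stress increase at mid-clay by the 2:1 spreading method:
Δσ = qBL/((B+z)(L+z)) = 196×5.7×5.7/((5.7+5.9)(5.7+5.9)) = 47.325 kPa
Final effective stress: σ'_f = 57.352 + 47.325 = 104.68 kPa.
σ'_f = 104.68 > σ'_p = 70.3 kPa, so the stress path crosses the preconsolidation pressure — recompression up to σ'_p, then virgin compression beyond:
S_c = H/(1+e₀)·[C_r·log₁₀(σ'_p/σ'_0) + C_c·log₁₀(σ'_f/σ'_p)]
    = 4.8/2.02 × [0.035×log₁₀(70.3/57.352) + 0.44×log₁₀(104.68/70.3)]
    = 2.3762 × [0.0030942 + 0.07608] = 0.1881 m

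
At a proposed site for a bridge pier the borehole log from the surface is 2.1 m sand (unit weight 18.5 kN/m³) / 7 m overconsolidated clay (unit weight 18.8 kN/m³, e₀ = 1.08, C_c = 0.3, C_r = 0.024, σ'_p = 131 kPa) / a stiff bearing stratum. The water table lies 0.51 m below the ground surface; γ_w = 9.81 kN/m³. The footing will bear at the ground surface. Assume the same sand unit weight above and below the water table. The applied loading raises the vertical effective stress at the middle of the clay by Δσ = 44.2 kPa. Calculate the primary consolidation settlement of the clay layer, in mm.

S_c ≈ 20.8 mm

Mid-depth of clay below the ground surface: z = 2.1 + 7/2 = 5.6 m.
Total vertical stress at mid-clay: σ_v = 18.5×2.1 + 18.8×3.5 = 104.65 kPa.
Pore pressure: u = 9.81×(5.6 − 0.51) = 49.933 kPa.
Initial effective stress: σ'_0 = σ_v − u = 104.65 − 49.933 = 54.717 kPa.
Final effective stress: σ'_f = 54.717 + 44.2 = 98.917 kPa.
σ'_f = 98.917 ≤ σ'_p = 131 kPa, so the clay remains overconsolidated and only the recompression index applies:
S_c = C_r·H/(1+e₀)·log₁₀(σ'_f/σ'_0) = 0.024×7/2.08×log₁₀(98.917/54.717)
    = 0.08077 × 0.25715 = 0.02077 m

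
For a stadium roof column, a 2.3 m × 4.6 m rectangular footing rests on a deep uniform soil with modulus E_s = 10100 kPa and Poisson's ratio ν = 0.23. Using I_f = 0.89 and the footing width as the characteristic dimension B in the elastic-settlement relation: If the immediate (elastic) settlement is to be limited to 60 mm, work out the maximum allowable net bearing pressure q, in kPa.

q ≈ 313 kPa

S_e = q·B·(1−ν²)/E_s · I_f  ⇒  q = S_e·E_s / (B·(1−ν²)·I_f).
q = 0.06 × 10100 / (2.3 × 0.9471 × 0.89) = 312.6 kPa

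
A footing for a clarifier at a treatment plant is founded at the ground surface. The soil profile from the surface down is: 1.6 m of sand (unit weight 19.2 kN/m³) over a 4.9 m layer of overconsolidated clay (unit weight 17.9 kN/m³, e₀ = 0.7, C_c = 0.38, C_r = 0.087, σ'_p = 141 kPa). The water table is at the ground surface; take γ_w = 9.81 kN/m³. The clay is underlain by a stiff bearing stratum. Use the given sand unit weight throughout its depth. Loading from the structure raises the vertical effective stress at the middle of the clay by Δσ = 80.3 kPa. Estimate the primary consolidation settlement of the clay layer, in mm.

S_c ≈ 130 mm

Mid-depth of clay below the ground surface: z = 1.6 + 4.9/2 = 4.05 m.
Total vertical stress at mid-clay: σ_v = 19.2×1.6 + 17.9×2.45 = 74.575 kPa.
Pore pressure: u = 9.81×(4.05 − 0) = 39.73 kPa.
Initial effective stress: σ'_0 = σ_v − u = 74.575 − 39.73 = 34.845 kPa.
Final effective stress: σ'_f = 34.845 + 80.3 = 115.14 kPa.
σ'_f = 115.14 ≤ σ'_p = 141 kPa, so the clay remains overconsolidated and only the recompression index applies:
S_c = C_r·H/(1+e₀)·log₁₀(σ'_f/σ'_0) = 0.087×4.9/1.7×log₁₀(115.14/34.845)
    = 0.25077 × 0.51909 = 0.1302 m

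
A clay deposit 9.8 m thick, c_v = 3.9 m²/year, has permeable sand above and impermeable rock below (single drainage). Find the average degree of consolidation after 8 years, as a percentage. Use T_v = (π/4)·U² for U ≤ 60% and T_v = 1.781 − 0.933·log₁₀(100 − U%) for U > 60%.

Drainage path length: H_d = H = 9.8 m (single drainage).
T_v = c_v·t/H_d² = 3.9×8/9.8² = 0.32486.
T_v = 0.32486 corresponds to the U > 60% branch:
U = 1 − 10^((1.781 − T_v)/0.933)/100 = 0.6363

U ≈ 63.6 %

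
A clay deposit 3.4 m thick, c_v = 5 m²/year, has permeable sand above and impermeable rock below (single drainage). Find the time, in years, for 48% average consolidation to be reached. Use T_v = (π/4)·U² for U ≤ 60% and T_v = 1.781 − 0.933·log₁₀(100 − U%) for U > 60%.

t ≈ 0.418 years

Drainage path length: H_d = H = 3.4 m (single drainage).
U ≤ 60%: T_v = (π/4)·U² = (π/4)×0.48² = 0.18096.
t = T_v·H_d²/c_v = 0.18096×3.4²/5 = 0.4184 years.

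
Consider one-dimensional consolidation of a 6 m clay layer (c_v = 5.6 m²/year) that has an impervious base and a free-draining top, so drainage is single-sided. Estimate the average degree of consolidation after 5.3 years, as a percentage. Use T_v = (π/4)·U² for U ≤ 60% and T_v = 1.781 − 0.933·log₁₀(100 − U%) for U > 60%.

Drainage path length: H_d = H = 6 m (single drainage).
T_v = c_v·t/H_d² = 5.6×5.3/6² = 0.82444.
T_v = 0.82444 corresponds to the U > 60% branch:
U = 1 − 10^((1.781 − T_v)/0.933)/100 = 0.894

U ≈ 89.4 %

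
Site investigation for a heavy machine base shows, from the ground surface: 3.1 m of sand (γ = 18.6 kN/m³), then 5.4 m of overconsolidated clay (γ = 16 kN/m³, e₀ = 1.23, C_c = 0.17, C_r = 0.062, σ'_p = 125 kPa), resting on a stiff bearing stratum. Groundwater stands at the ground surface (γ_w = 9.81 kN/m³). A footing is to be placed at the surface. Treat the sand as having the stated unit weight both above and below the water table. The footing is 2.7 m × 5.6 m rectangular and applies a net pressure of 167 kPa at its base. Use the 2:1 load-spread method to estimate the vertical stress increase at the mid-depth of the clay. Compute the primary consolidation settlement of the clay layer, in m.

Mid-depth of clay below the ground surface: z = 3.1 + 5.4/2 = 5.8 m.
Total vertical stress at mid-clay: σ_v = 18.6×3.1 + 16×2.7 = 100.86 kPa.
Pore pressure: u = 9.81×(5.8 − 0) = 56.898 kPa.
Initial effective stress: σ'_0 = σ_v − u = 100.86 − 56.898 = 43.962 kPa.
Stress increase at mid-clay by the 2:1 spreading method:
Δσ = qBL/((B+z)(L+z)) = 167×2.7×5.6/((2.7+5.8)(5.6+5.8)) = 26.058 kPa
Final effective stress: σ'_f = 43.962 + 26.058 = 70.02 kPa.
σ'_f = 70.02 ≤ σ'_p = 125 kPa, so the clay remains overconsolidated and only the recompression index applies:
S_c = C_r·H/(1+e₀)·log₁₀(σ'_f/σ'_0) = 0.062×5.4/2.23×log₁₀(70.02/43.962)
    = 0.15013 × 0.20214 = 0.03035 m

S_c ≈ 0.0303 m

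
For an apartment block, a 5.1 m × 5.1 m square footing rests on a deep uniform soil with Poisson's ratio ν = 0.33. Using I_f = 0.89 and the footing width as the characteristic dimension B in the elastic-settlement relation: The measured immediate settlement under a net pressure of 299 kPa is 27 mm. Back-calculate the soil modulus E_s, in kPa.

E_s ≈ 44800 kPa

S_e = q·B·(1−ν²)/E_s · I_f  ⇒  E_s = q·B·(1−ν²)·I_f / S_e.
E_s = 299 × 5.1 × 0.8911 × 0.89 / 0.027 = 44790 kPa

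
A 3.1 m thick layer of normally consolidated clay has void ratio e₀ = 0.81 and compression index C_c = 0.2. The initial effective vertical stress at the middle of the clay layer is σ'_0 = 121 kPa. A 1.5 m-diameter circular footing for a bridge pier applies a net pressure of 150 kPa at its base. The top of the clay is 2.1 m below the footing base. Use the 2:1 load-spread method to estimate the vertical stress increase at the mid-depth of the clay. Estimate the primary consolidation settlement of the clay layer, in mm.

Mid-depth of clay below the footing base: z = 2.1 + 3.1/2 = 3.65 m.
Stress increase at mid-clay by the 2:1 spreading method:
Δσ ≈ qD²/(D+z)² = 150×1.5²/(1.5+3.65)² = 12.725 kPa
Final effective stress: σ'_f = σ'_0 + Δσ = 121 + 12.725 = 133.72 kPa.
Normally consolidated clay, so the full stress increment lies on the virgin compression line:
S_c = C_c·H/(1+e₀)·log₁₀(σ'_f/σ'_0) = 0.2×3.1/(1+0.81)×log₁₀(133.72/121)
    = 0.34254 × 0.043411 = 0.01487 m

S_c ≈ 14.9 mm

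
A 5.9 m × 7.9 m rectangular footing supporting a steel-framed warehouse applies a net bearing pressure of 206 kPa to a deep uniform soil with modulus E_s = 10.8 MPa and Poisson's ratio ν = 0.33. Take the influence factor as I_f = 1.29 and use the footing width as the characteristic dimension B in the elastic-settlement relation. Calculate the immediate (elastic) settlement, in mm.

S_e ≈ 129 mm

Immediate (elastic) settlement: S_e = q·B·(1−ν²)/E_s · I_f.
E_s = 10.8 MPa = 10800 kPa.
S_e = 206 × 5.9 × (1 − 0.33²) / 10800 × 1.29
    = 206 × 5.9 × 0.8911 / 10800 × 1.29
    = 0.1294 m = 129.4 mm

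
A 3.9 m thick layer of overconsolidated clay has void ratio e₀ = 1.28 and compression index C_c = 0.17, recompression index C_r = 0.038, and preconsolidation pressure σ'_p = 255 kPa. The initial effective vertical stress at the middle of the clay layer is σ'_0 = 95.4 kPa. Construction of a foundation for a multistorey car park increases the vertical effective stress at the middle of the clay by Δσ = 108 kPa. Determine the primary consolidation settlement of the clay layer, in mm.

Final effective stress: σ'_f = 95.4 + 108 = 203.4 kPa.
σ'_f = 203.4 ≤ σ'_p = 255 kPa, so the clay remains overconsolidated and only the recompression index applies:
S_c = C_r·H/(1+e₀)·log₁₀(σ'_f/σ'_0) = 0.038×3.9/2.28×log₁₀(203.4/95.4)
    = 0.064999 × 0.3288 = 0.02137 m

S_c ≈ 21.4 mm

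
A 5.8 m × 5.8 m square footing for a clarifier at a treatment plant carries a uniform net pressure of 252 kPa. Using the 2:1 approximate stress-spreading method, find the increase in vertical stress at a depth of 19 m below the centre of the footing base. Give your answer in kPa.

Δσ_z ≈ 13.8 kPa

By the 2:1 method the load spreads at 1 horizontal : 2 vertical, so at depth z the loaded area has grown by z in each plan dimension:
Δσ = qBL/((B+z)(L+z)) = 252×5.8×5.8/((5.8+19)(5.8+19)) = 13.783 kPa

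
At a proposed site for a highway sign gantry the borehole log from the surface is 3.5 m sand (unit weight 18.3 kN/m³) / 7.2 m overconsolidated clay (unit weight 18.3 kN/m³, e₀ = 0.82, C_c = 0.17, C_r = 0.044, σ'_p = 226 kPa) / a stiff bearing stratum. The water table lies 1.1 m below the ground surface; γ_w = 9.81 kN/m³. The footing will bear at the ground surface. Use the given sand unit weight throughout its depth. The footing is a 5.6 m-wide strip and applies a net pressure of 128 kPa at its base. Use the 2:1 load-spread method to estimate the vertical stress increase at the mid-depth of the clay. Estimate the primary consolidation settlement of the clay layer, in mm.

S_c ≈ 44.2 mm

Mid-depth of clay below the ground surface: z = 3.5 + 7.2/2 = 7.1 m.
Total vertical stress at mid-clay: σ_v = 18.3×3.5 + 18.3×3.6 = 129.93 kPa.
Pore pressure: u = 9.81×(7.1 − 1.1) = 58.86 kPa.
Initial effective stress: σ'_0 = σ_v − u = 129.93 − 58.86 = 71.07 kPa.
Stress increase at mid-clay by the 2:1 spreading method:
Δσ = qB/(B+z) = 128×5.6/(5.6+7.1) = 56.441 kPa
Final effective stress: σ'_f = 71.07 + 56.441 = 127.51 kPa.
σ'_f = 127.51 ≤ σ'_p = 226 kPa, so the clay remains overconsolidated and only the recompression index applies:
S_c = C_r·H/(1+e₀)·log₁₀(σ'_f/σ'_0) = 0.044×7.2/1.82×log₁₀(127.51/71.07)
    = 0.17406 × 0.25386 = 0.04419 m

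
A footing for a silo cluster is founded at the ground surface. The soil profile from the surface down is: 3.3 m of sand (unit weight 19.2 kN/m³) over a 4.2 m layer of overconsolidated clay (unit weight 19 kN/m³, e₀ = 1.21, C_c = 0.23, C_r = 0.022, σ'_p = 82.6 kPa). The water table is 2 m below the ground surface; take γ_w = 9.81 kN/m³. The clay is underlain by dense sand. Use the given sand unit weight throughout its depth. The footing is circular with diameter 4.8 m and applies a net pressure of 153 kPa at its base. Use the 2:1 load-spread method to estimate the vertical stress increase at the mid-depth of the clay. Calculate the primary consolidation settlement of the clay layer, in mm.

Mid-depth of clay below the ground surface: z = 3.3 + 4.2/2 = 5.4 m.
Total vertical stress at mid-clay: σ_v = 19.2×3.3 + 19×2.1 = 103.26 kPa.
Pore pressure: u = 9.81×(5.4 − 2) = 33.354 kPa.
Initial effective stress: σ'_0 = σ_v − u = 103.26 − 33.354 = 69.906 kPa.
Stress increase at mid-clay by the 2:1 spreading method:
Δσ ≈ qD²/(D+z)² = 153×4.8²/(4.8+5.4)² = 33.882 kPa
Final effective stress: σ'_f = 69.906 + 33.882 = 103.79 kPa.
σ'_f = 103.79 > σ'_p = 82.6 kPa, so the stress path crosses the preconsolidation pressure — recompression up to σ'_p, then virgin compression beyond:
S_c = H/(1+e₀)·[C_r·log₁₀(σ'_p/σ'_0) + C_c·log₁₀(σ'_f/σ'_p)]
    = 4.2/2.21 × [0.022×log₁₀(82.6/69.906) + 0.23×log₁₀(103.79/82.6)]
    = 1.9005 × [0.0015942 + 0.02281] = 0.04638 m

S_c ≈ 46.4 mm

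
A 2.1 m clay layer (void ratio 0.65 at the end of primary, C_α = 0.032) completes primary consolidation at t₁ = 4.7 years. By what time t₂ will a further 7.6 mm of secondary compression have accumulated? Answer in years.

S_s = C_α·H/(1+e_p)·log₁₀(t₂/t₁) ⇒ log₁₀(t₂/t₁) = S_s·(1+e_p)/(C_α·H).
log₁₀(t₂/t₁) = 0.0076 × (1+0.65) / (0.032×2.1) = 0.1866
t₂ = t₁ × 10^0.1866 = 4.7 × 1.537 = 7.223 years

t₂ ≈ 7.22 years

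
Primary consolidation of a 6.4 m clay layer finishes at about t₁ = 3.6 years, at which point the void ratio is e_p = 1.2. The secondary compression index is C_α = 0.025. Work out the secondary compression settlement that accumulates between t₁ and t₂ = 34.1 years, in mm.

Secondary compression: S_s = C_α·H/(1+e_p)·log₁₀(t₂/t₁)
S_s = 0.025×6.4/(1+1.2)×log₁₀(34.1/3.6)
    = 0.07273 × 0.9765 = 0.07101 m

S_s ≈ 71 mm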